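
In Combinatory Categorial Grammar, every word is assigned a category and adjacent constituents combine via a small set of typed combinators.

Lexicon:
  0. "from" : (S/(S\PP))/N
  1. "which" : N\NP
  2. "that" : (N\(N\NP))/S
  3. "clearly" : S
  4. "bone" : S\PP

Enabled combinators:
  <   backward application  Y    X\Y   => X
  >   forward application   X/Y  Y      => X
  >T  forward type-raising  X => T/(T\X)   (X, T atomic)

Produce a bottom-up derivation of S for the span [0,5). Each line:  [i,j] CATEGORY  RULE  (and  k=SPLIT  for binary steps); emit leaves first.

[0,1] (S/(S\PP))/N  lex  "from"
[1,2] N\NP  lex  "which"
[2,3] (N\(N\NP))/S  lex  "that"
[3,4] S  lex  "clearly"
[2,4] N\(N\NP)  >  k=3
[1,4] N  <  k=2
[0,4] S/(S\PP)  >  k=1
[4,5] S\PP  lex  "bone"
[0,5] S  >  k=4

[0,5] S   >
  [0,4] S/(S\PP)   >
    [0,1] "from" : (S/(S\PP))/N
    [1,4] N   <
      [1,2] "which" : N\NP
      [2,4] N\(N\NP)   >
        [2,3] "that" : (N\(N\NP))/S
        [3,4] "clearly" : S
  [4,5] "bone" : S\PP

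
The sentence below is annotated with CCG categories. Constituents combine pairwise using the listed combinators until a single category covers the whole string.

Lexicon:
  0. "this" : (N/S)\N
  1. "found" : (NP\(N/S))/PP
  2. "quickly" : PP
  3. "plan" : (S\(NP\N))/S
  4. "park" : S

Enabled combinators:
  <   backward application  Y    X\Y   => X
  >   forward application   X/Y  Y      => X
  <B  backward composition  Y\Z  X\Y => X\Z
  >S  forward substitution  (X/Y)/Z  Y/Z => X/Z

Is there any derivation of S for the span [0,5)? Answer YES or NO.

[0,5] S   <
  [0,3] NP\N   <B
    [0,1] "this" : (N/S)\N
    [1,3] NP\(N/S)   >
      [1,2] "found" : (NP\(N/S))/PP
      [2,3] "quickly" : PP
  [3,5] S\(NP\N)   >
    [3,4] "plan" : (S\(NP\N))/S
    [4,5] "park" : S

YES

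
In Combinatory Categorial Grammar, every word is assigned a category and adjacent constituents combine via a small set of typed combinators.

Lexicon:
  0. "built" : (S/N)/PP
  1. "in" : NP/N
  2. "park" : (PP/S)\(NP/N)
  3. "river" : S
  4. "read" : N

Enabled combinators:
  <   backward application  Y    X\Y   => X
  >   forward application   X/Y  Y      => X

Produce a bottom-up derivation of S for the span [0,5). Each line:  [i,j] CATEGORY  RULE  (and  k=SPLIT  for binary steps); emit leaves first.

[0,5] S   >
  [0,4] S/N   >
    [0,1] "built" : (S/N)/PP
    [1,4] PP   >
      [1,3] PP/S   <
        [1,2] "in" : NP/N
        [2,3] "park" : (PP/S)\(NP/N)
      [3,4] "river" : S
  [4,5] "read" : N

[0,1] (S/N)/PP  lex  "built"
[1,2] NP/N  lex  "in"
[2,3] (PP/S)\(NP/N)  lex  "park"
[1,3] PP/S  <  k=2
[3,4] S  lex  "river"
[1,4] PP  >  k=3
[0,4] S/N  >  k=1
[4,5] N  lex  "read"
[0,5] S  >  k=4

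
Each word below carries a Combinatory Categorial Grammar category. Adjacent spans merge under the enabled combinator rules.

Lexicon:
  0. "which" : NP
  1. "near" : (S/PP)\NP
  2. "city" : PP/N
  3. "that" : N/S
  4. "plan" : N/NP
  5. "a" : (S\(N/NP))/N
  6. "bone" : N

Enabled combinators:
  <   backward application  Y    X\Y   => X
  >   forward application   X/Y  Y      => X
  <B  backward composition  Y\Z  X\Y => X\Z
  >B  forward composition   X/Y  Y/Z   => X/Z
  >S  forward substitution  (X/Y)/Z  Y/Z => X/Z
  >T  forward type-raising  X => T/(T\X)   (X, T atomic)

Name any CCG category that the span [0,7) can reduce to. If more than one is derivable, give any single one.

[0,7] S   >
  [0,2] S/PP   <
    [0,1] "which" : NP
    [1,2] "near" : (S/PP)\NP
  [2,7] PP   >
    [2,4] PP/S   >B
      [2,3] "city" : PP/N
      [3,4] "that" : N/S
    [4,7] S   <
      [4,5] "plan" : N/NP
      [5,7] S\(N/NP)   >
        [5,6] "a" : (S\(N/NP))/N
        [6,7] "bone" : N

S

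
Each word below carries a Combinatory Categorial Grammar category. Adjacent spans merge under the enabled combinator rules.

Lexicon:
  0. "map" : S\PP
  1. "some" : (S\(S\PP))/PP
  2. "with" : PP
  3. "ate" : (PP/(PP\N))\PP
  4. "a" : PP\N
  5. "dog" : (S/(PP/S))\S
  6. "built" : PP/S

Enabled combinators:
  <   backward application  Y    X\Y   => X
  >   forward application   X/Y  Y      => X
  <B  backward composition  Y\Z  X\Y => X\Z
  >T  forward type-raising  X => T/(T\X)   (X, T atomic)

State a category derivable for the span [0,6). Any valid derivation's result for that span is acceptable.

S/(PP/S)

[0,7] S   >
  [0,6] S/(PP/S)   <
    [0,5] S   <
      [0,1] "map" : S\PP
      [1,5] S\(S\PP)   >
        [1,2] "some" : (S\(S\PP))/PP
        [2,5] PP   >
          [2,4] PP/(PP\N)   <
            [2,3] "with" : PP
            [3,4] "ate" : (PP/(PP\N))\PP
          [4,5] "a" : PP\N
    [5,6] "dog" : (S/(PP/S))\S
  [6,7] "built" : PP/S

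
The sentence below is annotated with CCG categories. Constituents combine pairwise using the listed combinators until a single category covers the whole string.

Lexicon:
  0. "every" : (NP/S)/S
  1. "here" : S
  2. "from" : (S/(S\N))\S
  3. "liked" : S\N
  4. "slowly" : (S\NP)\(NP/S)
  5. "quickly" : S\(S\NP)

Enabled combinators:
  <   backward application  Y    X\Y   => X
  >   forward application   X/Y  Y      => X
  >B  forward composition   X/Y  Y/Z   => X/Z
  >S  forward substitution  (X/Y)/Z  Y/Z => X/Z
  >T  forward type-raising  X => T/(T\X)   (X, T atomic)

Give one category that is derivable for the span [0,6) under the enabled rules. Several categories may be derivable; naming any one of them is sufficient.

S

[0,6] S   <
  [0,5] S\NP   <
    [0,4] NP/S   >
      [0,1] "every" : (NP/S)/S
      [1,4] S   >
        [1,3] S/(S\N)   <
          [1,2] "here" : S
          [2,3] "from" : (S/(S\N))\S
        [3,4] "liked" : S\N
    [4,5] "slowly" : (S\NP)\(NP/S)
  [5,6] "quickly" : S\(S\NP)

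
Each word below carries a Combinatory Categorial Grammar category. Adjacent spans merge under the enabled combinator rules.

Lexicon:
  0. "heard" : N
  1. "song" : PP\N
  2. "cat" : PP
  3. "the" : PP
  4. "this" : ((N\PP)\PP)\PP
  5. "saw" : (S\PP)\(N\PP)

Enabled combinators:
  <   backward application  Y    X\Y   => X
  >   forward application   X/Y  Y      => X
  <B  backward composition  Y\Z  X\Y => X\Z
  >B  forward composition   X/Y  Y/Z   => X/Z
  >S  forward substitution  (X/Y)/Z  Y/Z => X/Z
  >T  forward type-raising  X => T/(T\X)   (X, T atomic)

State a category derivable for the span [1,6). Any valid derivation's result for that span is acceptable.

S\N

[0,6] S   >
  [0,1] S/(S\N)   >T
    [0,1] "heard" : N
  [1,6] S\N   <B
    [1,2] "song" : PP\N
    [2,6] S\PP   <
      [2,5] N\PP   <
        [2,3] "cat" : PP
        [3,5] (N\PP)\PP   <
          [3,4] "the" : PP
          [4,5] "this" : ((N\PP)\PP)\PP
      [5,6] "saw" : (S\PP)\(N\PP)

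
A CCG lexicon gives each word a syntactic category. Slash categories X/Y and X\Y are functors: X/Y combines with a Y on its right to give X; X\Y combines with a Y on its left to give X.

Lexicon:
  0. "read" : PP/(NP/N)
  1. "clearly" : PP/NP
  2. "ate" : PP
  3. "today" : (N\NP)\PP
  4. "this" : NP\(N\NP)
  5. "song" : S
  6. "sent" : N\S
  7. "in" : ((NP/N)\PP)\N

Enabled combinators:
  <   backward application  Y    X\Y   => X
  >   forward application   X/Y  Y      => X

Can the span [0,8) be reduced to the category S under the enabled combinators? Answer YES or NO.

PP/(NP/N) PP/NP PP (N\NP)\PP NP\(N\NP) S N\S ((NP/N)\PP)\N
CKY chart[0,8] = {PP}; S ∉ chart

NO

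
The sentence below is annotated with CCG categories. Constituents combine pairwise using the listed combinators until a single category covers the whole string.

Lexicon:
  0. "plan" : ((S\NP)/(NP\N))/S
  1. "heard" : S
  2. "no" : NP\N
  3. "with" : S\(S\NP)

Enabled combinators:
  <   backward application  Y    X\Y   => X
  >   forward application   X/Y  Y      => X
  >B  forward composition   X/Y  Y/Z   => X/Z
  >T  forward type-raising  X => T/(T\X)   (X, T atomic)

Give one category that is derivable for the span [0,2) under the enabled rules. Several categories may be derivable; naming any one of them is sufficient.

[0,4] S   <
  [0,3] S\NP   >
    [0,2] (S\NP)/(NP\N)   >
      [0,1] "plan" : ((S\NP)/(NP\N))/S
      [1,2] "heard" : S
    [2,3] "no" : NP\N
  [3,4] "with" : S\(S\NP)

(S\NP)/(NP\N)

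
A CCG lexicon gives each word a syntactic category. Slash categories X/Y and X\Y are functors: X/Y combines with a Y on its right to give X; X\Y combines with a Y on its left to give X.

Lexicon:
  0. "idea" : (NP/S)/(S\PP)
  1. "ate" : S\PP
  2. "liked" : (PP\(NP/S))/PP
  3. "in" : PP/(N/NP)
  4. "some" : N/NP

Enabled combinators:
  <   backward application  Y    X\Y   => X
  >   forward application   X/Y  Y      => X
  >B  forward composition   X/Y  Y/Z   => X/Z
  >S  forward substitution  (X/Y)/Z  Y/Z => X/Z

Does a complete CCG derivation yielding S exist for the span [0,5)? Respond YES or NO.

NO

(NP/S)/(S\PP) S\PP (PP\(NP/S))/PP PP/(N/NP) N/NP
CKY chart[0,5] = {PP}; S ∉ chart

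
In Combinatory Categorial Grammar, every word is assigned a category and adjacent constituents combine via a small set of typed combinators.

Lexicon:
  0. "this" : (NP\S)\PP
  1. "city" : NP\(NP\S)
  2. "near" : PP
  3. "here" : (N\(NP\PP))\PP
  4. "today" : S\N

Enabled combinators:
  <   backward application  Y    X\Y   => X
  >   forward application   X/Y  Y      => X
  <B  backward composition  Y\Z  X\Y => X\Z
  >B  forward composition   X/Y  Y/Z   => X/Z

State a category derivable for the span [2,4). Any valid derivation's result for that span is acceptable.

[0,5] S   <
  [0,4] N   <
    [0,2] NP\PP   <B
      [0,1] "this" : (NP\S)\PP
      [1,2] "city" : NP\(NP\S)
    [2,4] N\(NP\PP)   <
      [2,3] "near" : PP
      [3,4] "here" : (N\(NP\PP))\PP
  [4,5] "today" : S\N

N\(NP\PP)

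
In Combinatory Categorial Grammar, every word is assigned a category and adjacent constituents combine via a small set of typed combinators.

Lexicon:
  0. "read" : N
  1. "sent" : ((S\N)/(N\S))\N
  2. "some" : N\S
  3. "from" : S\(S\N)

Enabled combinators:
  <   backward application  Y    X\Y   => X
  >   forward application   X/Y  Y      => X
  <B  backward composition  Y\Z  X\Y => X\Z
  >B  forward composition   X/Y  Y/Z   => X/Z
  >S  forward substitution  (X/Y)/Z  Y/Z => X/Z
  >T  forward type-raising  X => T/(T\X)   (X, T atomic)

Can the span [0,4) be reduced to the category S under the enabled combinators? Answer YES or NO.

YES

[0,4] S   <
  [0,3] S\N   >
    [0,2] (S\N)/(N\S)   <
      [0,1] "read" : N
      [1,2] "sent" : ((S\N)/(N\S))\N
    [2,3] "some" : N\S
  [3,4] "from" : S\(S\N)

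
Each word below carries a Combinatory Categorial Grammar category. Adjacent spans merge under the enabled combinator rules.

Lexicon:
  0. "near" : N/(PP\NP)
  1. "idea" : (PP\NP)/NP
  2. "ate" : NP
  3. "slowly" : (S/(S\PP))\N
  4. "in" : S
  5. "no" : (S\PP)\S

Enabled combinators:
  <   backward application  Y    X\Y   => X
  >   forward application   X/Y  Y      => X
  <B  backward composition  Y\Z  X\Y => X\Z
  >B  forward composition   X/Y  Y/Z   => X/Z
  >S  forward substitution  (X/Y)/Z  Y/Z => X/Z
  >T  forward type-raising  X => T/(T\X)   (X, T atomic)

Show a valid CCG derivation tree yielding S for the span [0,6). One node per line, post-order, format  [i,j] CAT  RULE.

[0,6] S   >
  [0,4] S/(S\PP)   <
    [0,3] N   >
      [0,1] "near" : N/(PP\NP)
      [1,3] PP\NP   >
        [1,2] "idea" : (PP\NP)/NP
        [2,3] "ate" : NP
    [3,4] "slowly" : (S/(S\PP))\N
  [4,6] S\PP   <
    [4,5] "in" : S
    [5,6] "no" : (S\PP)\S

[0,1] N/(PP\NP)  lex  "near"
[1,2] (PP\NP)/NP  lex  "idea"
[2,3] NP  lex  "ate"
[1,3] PP\NP  >  k=2
[0,3] N  >  k=1
[3,4] (S/(S\PP))\N  lex  "slowly"
[0,4] S/(S\PP)  <  k=3
[4,5] S  lex  "in"
[5,6] (S\PP)\S  lex  "no"
[4,6] S\PP  <  k=5
[0,6] S  >  k=4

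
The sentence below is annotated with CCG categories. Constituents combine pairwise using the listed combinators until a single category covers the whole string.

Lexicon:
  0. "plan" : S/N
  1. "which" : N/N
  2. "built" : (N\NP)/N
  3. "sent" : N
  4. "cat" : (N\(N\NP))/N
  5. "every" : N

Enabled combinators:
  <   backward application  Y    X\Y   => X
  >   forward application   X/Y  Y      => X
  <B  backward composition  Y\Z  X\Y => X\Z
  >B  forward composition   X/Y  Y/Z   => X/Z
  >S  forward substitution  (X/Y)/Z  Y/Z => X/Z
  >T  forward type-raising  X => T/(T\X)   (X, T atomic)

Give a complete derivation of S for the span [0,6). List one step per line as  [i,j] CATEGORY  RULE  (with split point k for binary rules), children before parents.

[0,6] S   >
  [0,2] S/N   >B
    [0,1] "plan" : S/N
    [1,2] "which" : N/N
  [2,6] N   <
    [2,4] N\NP   >
      [2,3] "built" : (N\NP)/N
      [3,4] "sent" : N
    [4,6] N\(N\NP)   >
      [4,5] "cat" : (N\(N\NP))/N
      [5,6] "every" : N

[0,1] S/N  lex  "plan"
[1,2] N/N  lex  "which"
[0,2] S/N  >B  k=1
[2,3] (N\NP)/N  lex  "built"
[3,4] N  lex  "sent"
[2,4] N\NP  >  k=3
[4,5] (N\(N\NP))/N  lex  "cat"
[5,6] N  lex  "every"
[4,6] N\(N\NP)  >  k=5
[2,6] N  <  k=4
[0,6] S  >  k=2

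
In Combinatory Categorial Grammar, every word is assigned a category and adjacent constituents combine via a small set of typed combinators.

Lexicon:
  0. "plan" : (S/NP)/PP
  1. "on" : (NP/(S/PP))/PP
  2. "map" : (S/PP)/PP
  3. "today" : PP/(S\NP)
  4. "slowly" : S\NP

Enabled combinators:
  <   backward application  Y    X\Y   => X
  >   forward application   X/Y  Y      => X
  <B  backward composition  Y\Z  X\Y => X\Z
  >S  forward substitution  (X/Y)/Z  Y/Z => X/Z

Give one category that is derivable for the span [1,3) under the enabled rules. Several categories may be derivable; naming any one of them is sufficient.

[0,5] S   >
  [0,3] S/PP   >S
    [0,1] "plan" : (S/NP)/PP
    [1,3] NP/PP   >S
      [1,2] "on" : (NP/(S/PP))/PP
      [2,3] "map" : (S/PP)/PP
  [3,5] PP   >
    [3,4] "today" : PP/(S\NP)
    [4,5] "slowly" : S\NP

NP/PP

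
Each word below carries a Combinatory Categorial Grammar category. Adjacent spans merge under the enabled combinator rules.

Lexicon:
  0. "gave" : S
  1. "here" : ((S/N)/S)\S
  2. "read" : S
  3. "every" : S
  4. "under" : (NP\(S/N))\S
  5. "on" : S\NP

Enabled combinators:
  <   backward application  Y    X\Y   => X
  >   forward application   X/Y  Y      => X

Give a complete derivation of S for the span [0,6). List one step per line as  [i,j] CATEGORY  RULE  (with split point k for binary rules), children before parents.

[0,1] S  lex  "gave"
[1,2] ((S/N)/S)\S  lex  "here"
[0,2] (S/N)/S  <  k=1
[2,3] S  lex  "read"
[0,3] S/N  >  k=2
[3,4] S  lex  "every"
[4,5] (NP\(S/N))\S  lex  "under"
[3,5] NP\(S/N)  <  k=4
[0,5] NP  <  k=3
[5,6] S\NP  lex  "on"
[0,6] S  <  k=5

[0,6] S   <
  [0,5] NP   <
    [0,3] S/N   >
      [0,2] (S/N)/S   <
        [0,1] "gave" : S
        [1,2] "here" : ((S/N)/S)\S
      [2,3] "read" : S
    [3,5] NP\(S/N)   <
      [3,4] "every" : S
      [4,5] "under" : (NP\(S/N))\S
  [5,6] "on" : S\NP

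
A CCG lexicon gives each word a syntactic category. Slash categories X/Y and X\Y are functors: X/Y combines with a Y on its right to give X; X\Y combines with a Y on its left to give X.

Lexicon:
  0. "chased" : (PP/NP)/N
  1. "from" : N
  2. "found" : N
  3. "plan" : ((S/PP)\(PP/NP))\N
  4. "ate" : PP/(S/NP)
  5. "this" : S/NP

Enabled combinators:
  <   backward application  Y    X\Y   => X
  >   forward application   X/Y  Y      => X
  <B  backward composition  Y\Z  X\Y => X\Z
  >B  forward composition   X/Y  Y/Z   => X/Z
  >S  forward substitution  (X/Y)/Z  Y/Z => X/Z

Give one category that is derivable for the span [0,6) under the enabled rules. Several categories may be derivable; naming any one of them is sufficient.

S

[0,6] S   >
  [0,4] S/PP   <
    [0,2] PP/NP   >
      [0,1] "chased" : (PP/NP)/N
      [1,2] "from" : N
    [2,4] (S/PP)\(PP/NP)   <
      [2,3] "found" : N
      [3,4] "plan" : ((S/PP)\(PP/NP))\N
  [4,6] PP   >
    [4,5] "ate" : PP/(S/NP)
    [5,6] "this" : S/NP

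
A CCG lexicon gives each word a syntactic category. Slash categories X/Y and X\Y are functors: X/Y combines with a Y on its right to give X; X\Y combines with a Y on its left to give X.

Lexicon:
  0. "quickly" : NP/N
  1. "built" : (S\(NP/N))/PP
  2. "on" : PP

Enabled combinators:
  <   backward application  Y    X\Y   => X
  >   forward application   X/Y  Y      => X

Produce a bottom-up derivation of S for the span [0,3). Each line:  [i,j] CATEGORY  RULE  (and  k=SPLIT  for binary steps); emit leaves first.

[0,3] S   <
  [0,1] "quickly" : NP/N
  [1,3] S\(NP/N)   >
    [1,2] "built" : (S\(NP/N))/PP
    [2,3] "on" : PP

[0,1] NP/N  lex  "quickly"
[1,2] (S\(NP/N))/PP  lex  "built"
[2,3] PP  lex  "on"
[1,3] S\(NP/N)  >  k=2
[0,3] S  <  k=1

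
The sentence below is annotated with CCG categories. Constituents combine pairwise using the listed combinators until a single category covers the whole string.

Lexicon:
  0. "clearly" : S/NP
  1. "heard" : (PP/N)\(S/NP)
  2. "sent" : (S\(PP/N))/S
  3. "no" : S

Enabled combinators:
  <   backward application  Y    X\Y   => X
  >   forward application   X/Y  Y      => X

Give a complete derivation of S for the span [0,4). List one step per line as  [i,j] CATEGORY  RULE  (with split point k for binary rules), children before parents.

[0,4] S   <
  [0,2] PP/N   <
    [0,1] "clearly" : S/NP
    [1,2] "heard" : (PP/N)\(S/NP)
  [2,4] S\(PP/N)   >
    [2,3] "sent" : (S\(PP/N))/S
    [3,4] "no" : S

[0,1] S/NP  lex  "clearly"
[1,2] (PP/N)\(S/NP)  lex  "heard"
[0,2] PP/N  <  k=1
[2,3] (S\(PP/N))/S  lex  "sent"
[3,4] S  lex  "no"
[2,4] S\(PP/N)  >  k=3
[0,4] S  <  k=2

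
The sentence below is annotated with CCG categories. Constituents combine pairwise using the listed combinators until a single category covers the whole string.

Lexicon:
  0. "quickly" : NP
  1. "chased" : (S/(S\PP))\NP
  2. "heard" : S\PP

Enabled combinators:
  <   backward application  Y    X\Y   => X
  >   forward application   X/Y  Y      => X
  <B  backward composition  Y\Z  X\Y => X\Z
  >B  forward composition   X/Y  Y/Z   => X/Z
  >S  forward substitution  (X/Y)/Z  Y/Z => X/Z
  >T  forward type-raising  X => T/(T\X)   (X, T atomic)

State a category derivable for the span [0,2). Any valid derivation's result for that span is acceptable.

S/(S\PP)

[0,3] S   >
  [0,2] S/(S\PP)   <
    [0,1] "quickly" : NP
    [1,2] "chased" : (S/(S\PP))\NP
  [2,3] "heard" : S\PP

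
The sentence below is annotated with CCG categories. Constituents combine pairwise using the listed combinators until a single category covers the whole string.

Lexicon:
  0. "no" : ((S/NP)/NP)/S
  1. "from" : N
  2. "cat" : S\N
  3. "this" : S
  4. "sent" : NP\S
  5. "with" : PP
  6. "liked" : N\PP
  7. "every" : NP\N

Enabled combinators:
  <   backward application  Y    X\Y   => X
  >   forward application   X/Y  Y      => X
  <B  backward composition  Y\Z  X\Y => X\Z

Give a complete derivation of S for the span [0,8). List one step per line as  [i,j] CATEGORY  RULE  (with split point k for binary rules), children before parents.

[0,8] S   >
  [0,5] S/NP   >
    [0,3] (S/NP)/NP   >
      [0,1] "no" : ((S/NP)/NP)/S
      [1,3] S   <
        [1,2] "from" : N
        [2,3] "cat" : S\N
    [3,5] NP   <
      [3,4] "this" : S
      [4,5] "sent" : NP\S
  [5,8] NP   <
    [5,7] N   <
      [5,6] "with" : PP
      [6,7] "liked" : N\PP
    [7,8] "every" : NP\N

[0,1] ((S/NP)/NP)/S  lex  "no"
[1,2] N  lex  "from"
[2,3] S\N  lex  "cat"
[1,3] S  <  k=2
[0,3] (S/NP)/NP  >  k=1
[3,4] S  lex  "this"
[4,5] NP\S  lex  "sent"
[3,5] NP  <  k=4
[0,5] S/NP  >  k=3
[5,6] PP  lex  "with"
[6,7] N\PP  lex  "liked"
[5,7] N  <  k=6
[7,8] NP\N  lex  "every"
[5,8] NP  <  k=7
[0,8] S  >  k=5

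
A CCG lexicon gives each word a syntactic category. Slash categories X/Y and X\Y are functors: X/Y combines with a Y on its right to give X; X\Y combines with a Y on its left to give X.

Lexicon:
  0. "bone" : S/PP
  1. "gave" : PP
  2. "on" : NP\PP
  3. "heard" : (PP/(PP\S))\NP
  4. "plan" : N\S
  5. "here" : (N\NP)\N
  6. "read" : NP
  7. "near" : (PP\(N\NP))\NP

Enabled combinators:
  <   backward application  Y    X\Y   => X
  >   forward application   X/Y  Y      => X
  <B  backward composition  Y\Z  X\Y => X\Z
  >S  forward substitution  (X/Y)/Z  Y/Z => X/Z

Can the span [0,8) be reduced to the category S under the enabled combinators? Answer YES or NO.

YES

[0,8] S   >
  [0,1] "bone" : S/PP
  [1,8] PP   >
    [1,4] PP/(PP\S)   <
      [1,3] NP   <
        [1,2] "gave" : PP
        [2,3] "on" : NP\PP
      [3,4] "heard" : (PP/(PP\S))\NP
    [4,8] PP\S   <B
      [4,5] "plan" : N\S
      [5,8] PP\N   <B
        [5,6] "here" : (N\NP)\N
        [6,8] PP\(N\NP)   <
          [6,7] "read" : NP
          [7,8] "near" : (PP\(N\NP))\NP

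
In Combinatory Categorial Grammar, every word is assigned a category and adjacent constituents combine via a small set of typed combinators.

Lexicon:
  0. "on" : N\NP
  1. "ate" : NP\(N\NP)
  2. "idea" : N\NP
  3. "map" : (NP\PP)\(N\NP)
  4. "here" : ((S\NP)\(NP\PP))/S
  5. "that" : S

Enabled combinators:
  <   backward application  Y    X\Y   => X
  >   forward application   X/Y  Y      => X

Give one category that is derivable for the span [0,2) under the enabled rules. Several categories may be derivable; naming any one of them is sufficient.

[0,6] S   <
  [0,2] NP   <
    [0,1] "on" : N\NP
    [1,2] "ate" : NP\(N\NP)
  [2,6] S\NP   <
    [2,4] NP\PP   <
      [2,3] "idea" : N\NP
      [3,4] "map" : (NP\PP)\(N\NP)
    [4,6] (S\NP)\(NP\PP)   >
      [4,5] "here" : ((S\NP)\(NP\PP))/S
      [5,6] "that" : S

NP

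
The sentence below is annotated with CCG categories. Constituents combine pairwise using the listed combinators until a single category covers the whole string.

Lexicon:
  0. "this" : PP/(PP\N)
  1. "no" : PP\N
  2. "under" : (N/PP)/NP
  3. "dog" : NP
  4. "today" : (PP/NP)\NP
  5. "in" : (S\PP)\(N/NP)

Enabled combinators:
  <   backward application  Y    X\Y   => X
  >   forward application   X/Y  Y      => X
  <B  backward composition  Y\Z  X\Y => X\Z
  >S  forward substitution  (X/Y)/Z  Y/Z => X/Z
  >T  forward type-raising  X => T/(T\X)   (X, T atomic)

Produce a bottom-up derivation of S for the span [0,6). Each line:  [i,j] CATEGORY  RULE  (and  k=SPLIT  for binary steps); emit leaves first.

[0,1] PP/(PP\N)  lex  "this"
[1,2] PP\N  lex  "no"
[0,2] PP  >  k=1
[2,3] (N/PP)/NP  lex  "under"
[3,4] NP  lex  "dog"
[4,5] (PP/NP)\NP  lex  "today"
[3,5] PP/NP  <  k=4
[2,5] N/NP  >S  k=3
[5,6] (S\PP)\(N/NP)  lex  "in"
[2,6] S\PP  <  k=5
[0,6] S  <  k=2

[0,6] S   <
  [0,2] PP   >
    [0,1] "this" : PP/(PP\N)
    [1,2] "no" : PP\N
  [2,6] S\PP   <
    [2,5] N/NP   >S
      [2,3] "under" : (N/PP)/NP
      [3,5] PP/NP   <
        [3,4] "dog" : NP
        [4,5] "today" : (PP/NP)\NP
    [5,6] "in" : (S\PP)\(N/NP)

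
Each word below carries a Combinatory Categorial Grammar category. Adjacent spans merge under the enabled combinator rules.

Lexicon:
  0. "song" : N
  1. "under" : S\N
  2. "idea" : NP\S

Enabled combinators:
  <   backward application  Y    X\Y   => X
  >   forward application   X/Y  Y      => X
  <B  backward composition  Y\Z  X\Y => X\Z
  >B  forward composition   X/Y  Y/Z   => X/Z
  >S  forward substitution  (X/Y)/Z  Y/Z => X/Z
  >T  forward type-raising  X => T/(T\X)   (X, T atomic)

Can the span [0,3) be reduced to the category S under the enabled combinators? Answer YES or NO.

NO

N S\N NP\S
CKY chart[0,3] = {N/(N\NP), NP, NP/(NP\NP), PP/(PP\NP), S/(S\NP)}; S ∉ chart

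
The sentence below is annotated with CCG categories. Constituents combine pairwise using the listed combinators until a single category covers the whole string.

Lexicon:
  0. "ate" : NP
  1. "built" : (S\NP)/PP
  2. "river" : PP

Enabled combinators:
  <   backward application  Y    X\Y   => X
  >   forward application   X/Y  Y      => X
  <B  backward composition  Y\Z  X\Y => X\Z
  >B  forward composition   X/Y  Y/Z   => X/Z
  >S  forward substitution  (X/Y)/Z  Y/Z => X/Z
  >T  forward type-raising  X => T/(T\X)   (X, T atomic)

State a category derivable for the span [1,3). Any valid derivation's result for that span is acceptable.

S\NP

[0,3] S   >
  [0,1] S/(S\NP)   >T
    [0,1] "ate" : NP
  [1,3] S\NP   >
    [1,2] "built" : (S\NP)/PP
    [2,3] "river" : PP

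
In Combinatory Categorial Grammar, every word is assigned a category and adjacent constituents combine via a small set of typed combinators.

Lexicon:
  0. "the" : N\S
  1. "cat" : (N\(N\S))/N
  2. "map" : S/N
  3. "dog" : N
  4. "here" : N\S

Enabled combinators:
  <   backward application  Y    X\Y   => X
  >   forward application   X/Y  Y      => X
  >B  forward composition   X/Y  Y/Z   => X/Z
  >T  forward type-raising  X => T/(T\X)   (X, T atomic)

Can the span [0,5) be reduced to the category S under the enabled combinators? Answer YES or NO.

N\S (N\(N\S))/N S/N N N\S
CKY chart[0,5] = {N, N/(N\N), NP/(NP\N), PP/(PP\N), S/(S\N)}; S ∉ chart

NO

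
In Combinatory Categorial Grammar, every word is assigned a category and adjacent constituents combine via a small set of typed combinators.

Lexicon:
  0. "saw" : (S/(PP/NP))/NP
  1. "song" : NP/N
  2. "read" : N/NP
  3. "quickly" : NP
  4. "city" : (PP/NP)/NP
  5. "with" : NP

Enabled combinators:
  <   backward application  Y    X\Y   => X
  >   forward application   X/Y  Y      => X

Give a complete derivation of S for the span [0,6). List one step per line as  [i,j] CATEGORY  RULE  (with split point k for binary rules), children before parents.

[0,6] S   >
  [0,4] S/(PP/NP)   >
    [0,1] "saw" : (S/(PP/NP))/NP
    [1,4] NP   >
      [1,2] "song" : NP/N
      [2,4] N   >
        [2,3] "read" : N/NP
        [3,4] "quickly" : NP
  [4,6] PP/NP   >
    [4,5] "city" : (PP/NP)/NP
    [5,6] "with" : NP

[0,1] (S/(PP/NP))/NP  lex  "saw"
[1,2] NP/N  lex  "song"
[2,3] N/NP  lex  "read"
[3,4] NP  lex  "quickly"
[2,4] N  >  k=3
[1,4] NP  >  k=2
[0,4] S/(PP/NP)  >  k=1
[4,5] (PP/NP)/NP  lex  "city"
[5,6] NP  lex  "with"
[4,6] PP/NP  >  k=5
[0,6] S  >  k=4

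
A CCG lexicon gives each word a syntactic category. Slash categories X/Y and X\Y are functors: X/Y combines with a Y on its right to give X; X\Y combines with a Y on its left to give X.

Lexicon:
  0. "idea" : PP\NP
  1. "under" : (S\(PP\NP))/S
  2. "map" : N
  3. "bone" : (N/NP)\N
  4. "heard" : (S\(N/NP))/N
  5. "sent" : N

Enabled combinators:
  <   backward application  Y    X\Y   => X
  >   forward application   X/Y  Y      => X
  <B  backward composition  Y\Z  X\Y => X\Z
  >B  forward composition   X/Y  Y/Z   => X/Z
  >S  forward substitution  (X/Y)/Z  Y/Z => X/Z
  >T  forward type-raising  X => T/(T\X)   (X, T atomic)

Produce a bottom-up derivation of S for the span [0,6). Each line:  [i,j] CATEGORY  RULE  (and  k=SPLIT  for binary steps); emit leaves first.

[0,6] S   <
  [0,1] "idea" : PP\NP
  [1,6] S\(PP\NP)   >
    [1,2] "under" : (S\(PP\NP))/S
    [2,6] S   <
      [2,4] N/NP   <
        [2,3] "map" : N
        [3,4] "bone" : (N/NP)\N
      [4,6] S\(N/NP)   >
        [4,5] "heard" : (S\(N/NP))/N
        [5,6] "sent" : N

[0,1] PP\NP  lex  "idea"
[1,2] (S\(PP\NP))/S  lex  "under"
[2,3] N  lex  "map"
[3,4] (N/NP)\N  lex  "bone"
[2,4] N/NP  <  k=3
[4,5] (S\(N/NP))/N  lex  "heard"
[5,6] N  lex  "sent"
[4,6] S\(N/NP)  >  k=5
[2,6] S  <  k=4
[1,6] S\(PP\NP)  >  k=2
[0,6] S  <  k=1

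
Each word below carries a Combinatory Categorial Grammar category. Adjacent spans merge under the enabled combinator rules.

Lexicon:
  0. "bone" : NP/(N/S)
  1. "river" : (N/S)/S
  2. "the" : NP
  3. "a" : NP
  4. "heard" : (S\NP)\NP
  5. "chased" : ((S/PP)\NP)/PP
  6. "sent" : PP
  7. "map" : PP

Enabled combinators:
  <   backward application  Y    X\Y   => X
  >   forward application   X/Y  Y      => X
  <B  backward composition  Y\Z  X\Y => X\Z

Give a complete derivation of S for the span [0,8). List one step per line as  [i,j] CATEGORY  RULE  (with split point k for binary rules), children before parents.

[0,1] NP/(N/S)  lex  "bone"
[1,2] (N/S)/S  lex  "river"
[2,3] NP  lex  "the"
[3,4] NP  lex  "a"
[4,5] (S\NP)\NP  lex  "heard"
[3,5] S\NP  <  k=4
[2,5] S  <  k=3
[1,5] N/S  >  k=2
[0,5] NP  >  k=1
[5,6] ((S/PP)\NP)/PP  lex  "chased"
[6,7] PP  lex  "sent"
[5,7] (S/PP)\NP  >  k=6
[0,7] S/PP  <  k=5
[7,8] PP  lex  "map"
[0,8] S  >  k=7

[0,8] S   >
  [0,7] S/PP   <
    [0,5] NP   >
      [0,1] "bone" : NP/(N/S)
      [1,5] N/S   >
        [1,2] "river" : (N/S)/S
        [2,5] S   <
          [2,3] "the" : NP
          [3,5] S\NP   <
            [3,4] "a" : NP
            [4,5] "heard" : (S\NP)\NP
    [5,7] (S/PP)\NP   >
      [5,6] "chased" : ((S/PP)\NP)/PP
      [6,7] "sent" : PP
  [7,8] "map" : PP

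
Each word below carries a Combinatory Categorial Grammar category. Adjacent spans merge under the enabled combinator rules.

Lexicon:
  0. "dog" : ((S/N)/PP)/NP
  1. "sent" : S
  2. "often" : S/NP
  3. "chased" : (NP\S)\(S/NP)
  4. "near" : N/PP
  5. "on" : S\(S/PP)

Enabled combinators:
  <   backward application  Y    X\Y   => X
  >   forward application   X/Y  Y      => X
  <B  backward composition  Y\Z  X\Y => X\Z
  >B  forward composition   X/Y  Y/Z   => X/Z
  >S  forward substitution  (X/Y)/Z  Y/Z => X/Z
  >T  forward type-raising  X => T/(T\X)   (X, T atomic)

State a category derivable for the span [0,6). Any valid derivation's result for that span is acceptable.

[0,6] S   <
  [0,5] S/PP   >S
    [0,4] (S/N)/PP   >
      [0,1] "dog" : ((S/N)/PP)/NP
      [1,4] NP   >
        [1,2] NP/(NP\S)   >T
          [1,2] "sent" : S
        [2,4] NP\S   <
          [2,3] "often" : S/NP
          [3,4] "chased" : (NP\S)\(S/NP)
    [4,5] "near" : N/PP
  [5,6] "on" : S\(S/PP)

S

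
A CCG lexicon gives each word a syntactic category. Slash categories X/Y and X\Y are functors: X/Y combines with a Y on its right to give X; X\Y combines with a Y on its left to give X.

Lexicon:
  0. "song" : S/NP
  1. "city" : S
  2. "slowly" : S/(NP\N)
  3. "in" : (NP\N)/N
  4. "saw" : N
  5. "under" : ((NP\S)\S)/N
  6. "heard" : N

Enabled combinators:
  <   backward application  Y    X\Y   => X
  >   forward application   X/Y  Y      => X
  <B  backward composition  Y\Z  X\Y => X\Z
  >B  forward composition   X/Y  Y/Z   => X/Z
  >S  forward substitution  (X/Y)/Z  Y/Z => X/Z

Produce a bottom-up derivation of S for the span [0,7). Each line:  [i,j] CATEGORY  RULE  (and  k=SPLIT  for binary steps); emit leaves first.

[0,1] S/NP  lex  "song"
[1,2] S  lex  "city"
[2,3] S/(NP\N)  lex  "slowly"
[3,4] (NP\N)/N  lex  "in"
[4,5] N  lex  "saw"
[3,5] NP\N  >  k=4
[2,5] S  >  k=3
[5,6] ((NP\S)\S)/N  lex  "under"
[6,7] N  lex  "heard"
[5,7] (NP\S)\S  >  k=6
[2,7] NP\S  <  k=5
[1,7] NP  <  k=2
[0,7] S  >  k=1

[0,7] S   >
  [0,1] "song" : S/NP
  [1,7] NP   <
    [1,2] "city" : S
    [2,7] NP\S   <
      [2,5] S   >
        [2,3] "slowly" : S/(NP\N)
        [3,5] NP\N   >
          [3,4] "in" : (NP\N)/N
          [4,5] "saw" : N
      [5,7] (NP\S)\S   >
        [5,6] "under" : ((NP\S)\S)/N
        [6,7] "heard" : N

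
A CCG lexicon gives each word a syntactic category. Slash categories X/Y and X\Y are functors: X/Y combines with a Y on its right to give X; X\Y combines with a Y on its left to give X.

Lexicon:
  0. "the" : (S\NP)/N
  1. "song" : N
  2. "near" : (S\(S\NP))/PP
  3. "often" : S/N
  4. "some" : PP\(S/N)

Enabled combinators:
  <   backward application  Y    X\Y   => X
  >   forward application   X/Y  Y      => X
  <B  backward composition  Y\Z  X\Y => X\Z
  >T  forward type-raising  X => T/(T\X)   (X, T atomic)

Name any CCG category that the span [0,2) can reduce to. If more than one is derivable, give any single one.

S\NP

[0,5] S   <
  [0,2] S\NP   >
    [0,1] "the" : (S\NP)/N
    [1,2] "song" : N
  [2,5] S\(S\NP)   >
    [2,3] "near" : (S\(S\NP))/PP
    [3,5] PP   <
      [3,4] "often" : S/N
      [4,5] "some" : PP\(S/N)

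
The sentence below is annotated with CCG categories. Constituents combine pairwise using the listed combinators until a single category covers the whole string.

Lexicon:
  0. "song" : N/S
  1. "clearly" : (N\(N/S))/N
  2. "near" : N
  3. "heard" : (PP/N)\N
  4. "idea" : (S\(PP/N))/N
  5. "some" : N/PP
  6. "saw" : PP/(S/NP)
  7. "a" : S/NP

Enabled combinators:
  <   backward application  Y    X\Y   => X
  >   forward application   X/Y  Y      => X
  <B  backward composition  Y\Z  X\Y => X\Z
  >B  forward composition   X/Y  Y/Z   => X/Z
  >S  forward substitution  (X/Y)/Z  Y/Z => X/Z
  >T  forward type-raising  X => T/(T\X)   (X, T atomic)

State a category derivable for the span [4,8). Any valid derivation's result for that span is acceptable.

S\(PP/N)

[0,8] S   <
  [0,4] PP/N   <
    [0,3] N   <
      [0,1] "song" : N/S
      [1,3] N\(N/S)   >
        [1,2] "clearly" : (N\(N/S))/N
        [2,3] "near" : N
    [3,4] "heard" : (PP/N)\N
  [4,8] S\(PP/N)   >
    [4,5] "idea" : (S\(PP/N))/N
    [5,8] N   >
      [5,6] "some" : N/PP
      [6,8] PP   >
        [6,7] "saw" : PP/(S/NP)
        [7,8] "a" : S/NP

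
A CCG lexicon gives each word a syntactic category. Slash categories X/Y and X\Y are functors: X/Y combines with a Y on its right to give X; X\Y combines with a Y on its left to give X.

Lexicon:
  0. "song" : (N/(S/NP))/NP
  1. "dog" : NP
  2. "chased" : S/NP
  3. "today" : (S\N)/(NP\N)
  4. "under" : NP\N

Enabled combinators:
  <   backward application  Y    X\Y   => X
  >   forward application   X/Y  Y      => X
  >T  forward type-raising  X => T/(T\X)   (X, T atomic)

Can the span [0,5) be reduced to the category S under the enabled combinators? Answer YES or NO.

YES

[0,5] S   <
  [0,3] N   >
    [0,2] N/(S/NP)   >
      [0,1] "song" : (N/(S/NP))/NP
      [1,2] "dog" : NP
    [2,3] "chased" : S/NP
  [3,5] S\N   >
    [3,4] "today" : (S\N)/(NP\N)
    [4,5] "under" : NP\N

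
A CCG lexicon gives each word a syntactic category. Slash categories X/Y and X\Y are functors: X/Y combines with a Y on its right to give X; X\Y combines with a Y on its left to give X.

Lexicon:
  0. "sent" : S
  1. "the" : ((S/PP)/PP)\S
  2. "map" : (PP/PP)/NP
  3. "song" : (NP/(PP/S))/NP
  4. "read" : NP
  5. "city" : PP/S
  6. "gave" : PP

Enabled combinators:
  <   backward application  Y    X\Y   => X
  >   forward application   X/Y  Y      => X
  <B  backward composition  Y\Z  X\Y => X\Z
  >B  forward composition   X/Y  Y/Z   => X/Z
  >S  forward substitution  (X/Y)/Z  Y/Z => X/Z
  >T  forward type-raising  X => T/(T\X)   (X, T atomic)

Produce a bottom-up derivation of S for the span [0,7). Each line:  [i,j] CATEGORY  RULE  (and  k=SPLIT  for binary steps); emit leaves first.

[0,7] S   >
  [0,6] S/PP   >S
    [0,2] (S/PP)/PP   <
      [0,1] "sent" : S
      [1,2] "the" : ((S/PP)/PP)\S
    [2,6] PP/PP   >
      [2,3] "map" : (PP/PP)/NP
      [3,6] NP   >
        [3,5] NP/(PP/S)   >
          [3,4] "song" : (NP/(PP/S))/NP
          [4,5] "read" : NP
        [5,6] "city" : PP/S
  [6,7] "gave" : PP

[0,1] S  lex  "sent"
[1,2] ((S/PP)/PP)\S  lex  "the"
[0,2] (S/PP)/PP  <  k=1
[2,3] (PP/PP)/NP  lex  "map"
[3,4] (NP/(PP/S))/NP  lex  "song"
[4,5] NP  lex  "read"
[3,5] NP/(PP/S)  >  k=4
[5,6] PP/S  lex  "city"
[3,6] NP  >  k=5
[2,6] PP/PP  >  k=3
[0,6] S/PP  >S  k=2
[6,7] PP  lex  "gave"
[0,7] S  >  k=6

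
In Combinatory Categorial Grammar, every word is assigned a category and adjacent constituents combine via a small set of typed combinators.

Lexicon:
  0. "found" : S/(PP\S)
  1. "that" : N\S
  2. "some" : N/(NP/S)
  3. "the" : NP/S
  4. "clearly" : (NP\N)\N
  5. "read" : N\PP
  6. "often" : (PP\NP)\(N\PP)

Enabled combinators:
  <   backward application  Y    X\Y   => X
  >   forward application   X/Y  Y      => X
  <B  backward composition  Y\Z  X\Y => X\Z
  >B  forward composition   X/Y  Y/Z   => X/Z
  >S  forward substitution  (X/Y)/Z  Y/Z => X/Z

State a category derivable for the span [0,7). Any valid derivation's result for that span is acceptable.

S

[0,7] S   >
  [0,1] "found" : S/(PP\S)
  [1,7] PP\S   <B
    [1,2] "that" : N\S
    [2,7] PP\N   <B
      [2,5] NP\N   <
        [2,4] N   >
          [2,3] "some" : N/(NP/S)
          [3,4] "the" : NP/S
        [4,5] "clearly" : (NP\N)\N
      [5,7] PP\NP   <
        [5,6] "read" : N\PP
        [6,7] "often" : (PP\NP)\(N\PP)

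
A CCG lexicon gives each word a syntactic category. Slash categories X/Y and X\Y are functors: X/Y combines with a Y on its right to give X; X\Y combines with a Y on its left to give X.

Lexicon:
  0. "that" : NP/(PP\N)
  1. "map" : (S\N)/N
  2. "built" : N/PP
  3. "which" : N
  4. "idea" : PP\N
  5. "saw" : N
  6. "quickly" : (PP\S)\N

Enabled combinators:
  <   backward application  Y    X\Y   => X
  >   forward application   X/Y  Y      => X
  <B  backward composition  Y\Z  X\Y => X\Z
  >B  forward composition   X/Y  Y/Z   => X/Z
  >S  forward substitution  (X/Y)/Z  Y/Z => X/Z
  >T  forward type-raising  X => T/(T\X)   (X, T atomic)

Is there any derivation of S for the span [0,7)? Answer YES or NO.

NO

NP/(PP\N) (S\N)/N N/PP N PP\N N (PP\S)\N
CKY chart[0,7] = {N/(N\NP), NP, NP/(NP\NP), PP/(PP\NP), S/(S\NP)}; S ∉ chart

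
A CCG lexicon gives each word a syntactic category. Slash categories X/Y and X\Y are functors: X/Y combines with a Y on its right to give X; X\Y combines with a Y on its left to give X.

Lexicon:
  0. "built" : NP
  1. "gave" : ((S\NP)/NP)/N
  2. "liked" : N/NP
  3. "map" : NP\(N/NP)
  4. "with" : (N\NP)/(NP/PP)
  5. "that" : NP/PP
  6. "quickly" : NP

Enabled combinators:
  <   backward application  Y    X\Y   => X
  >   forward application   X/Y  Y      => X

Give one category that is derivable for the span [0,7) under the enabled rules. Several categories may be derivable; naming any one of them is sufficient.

S

[0,7] S   <
  [0,1] "built" : NP
  [1,7] S\NP   >
    [1,6] (S\NP)/NP   >
      [1,2] "gave" : ((S\NP)/NP)/N
      [2,6] N   <
        [2,4] NP   <
          [2,3] "liked" : N/NP
          [3,4] "map" : NP\(N/NP)
        [4,6] N\NP   >
          [4,5] "with" : (N\NP)/(NP/PP)
          [5,6] "that" : NP/PP
    [6,7] "quickly" : NP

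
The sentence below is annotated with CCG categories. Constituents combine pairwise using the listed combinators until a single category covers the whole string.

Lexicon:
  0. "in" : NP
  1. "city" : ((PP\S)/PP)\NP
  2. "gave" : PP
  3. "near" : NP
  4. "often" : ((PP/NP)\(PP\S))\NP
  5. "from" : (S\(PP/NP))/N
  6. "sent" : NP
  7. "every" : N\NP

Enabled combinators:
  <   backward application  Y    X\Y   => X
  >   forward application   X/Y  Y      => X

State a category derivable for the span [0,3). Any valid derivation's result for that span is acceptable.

PP\S

[0,8] S   <
  [0,5] PP/NP   <
    [0,3] PP\S   >
      [0,2] (PP\S)/PP   <
        [0,1] "in" : NP
        [1,2] "city" : ((PP\S)/PP)\NP
      [2,3] "gave" : PP
    [3,5] (PP/NP)\(PP\S)   <
      [3,4] "near" : NP
      [4,5] "often" : ((PP/NP)\(PP\S))\NP
  [5,8] S\(PP/NP)   >
    [5,6] "from" : (S\(PP/NP))/N
    [6,8] N   <
      [6,7] "sent" : NP
      [7,8] "every" : N\NP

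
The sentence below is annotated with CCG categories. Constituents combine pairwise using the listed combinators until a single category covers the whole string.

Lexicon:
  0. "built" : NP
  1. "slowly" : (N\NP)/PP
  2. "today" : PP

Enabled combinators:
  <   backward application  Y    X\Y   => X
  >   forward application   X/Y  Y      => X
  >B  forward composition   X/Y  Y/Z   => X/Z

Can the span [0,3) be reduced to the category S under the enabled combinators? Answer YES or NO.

NP (N\NP)/PP PP
CKY chart[0,3] = {N}; S ∉ chart

NO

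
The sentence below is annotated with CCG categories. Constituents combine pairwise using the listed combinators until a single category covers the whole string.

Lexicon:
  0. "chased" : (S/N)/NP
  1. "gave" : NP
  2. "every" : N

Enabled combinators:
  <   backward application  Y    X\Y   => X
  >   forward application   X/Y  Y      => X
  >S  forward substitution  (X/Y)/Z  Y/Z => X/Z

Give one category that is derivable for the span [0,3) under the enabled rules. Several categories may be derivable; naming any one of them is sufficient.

[0,3] S   >
  [0,2] S/N   >
    [0,1] "chased" : (S/N)/NP
    [1,2] "gave" : NP
  [2,3] "every" : N

S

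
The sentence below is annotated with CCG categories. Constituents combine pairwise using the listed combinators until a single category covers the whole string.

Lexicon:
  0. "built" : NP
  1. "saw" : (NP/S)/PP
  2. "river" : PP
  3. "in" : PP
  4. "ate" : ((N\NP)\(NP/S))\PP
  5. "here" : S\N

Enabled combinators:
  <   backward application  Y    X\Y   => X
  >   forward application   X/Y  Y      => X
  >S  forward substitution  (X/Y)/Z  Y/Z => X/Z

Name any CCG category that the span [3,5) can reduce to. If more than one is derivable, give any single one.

[0,6] S   <
  [0,5] N   <
    [0,1] "built" : NP
    [1,5] N\NP   <
      [1,3] NP/S   >
        [1,2] "saw" : (NP/S)/PP
        [2,3] "river" : PP
      [3,5] (N\NP)\(NP/S)   <
        [3,4] "in" : PP
        [4,5] "ate" : ((N\NP)\(NP/S))\PP
  [5,6] "here" : S\N

(N\NP)\(NP/S)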